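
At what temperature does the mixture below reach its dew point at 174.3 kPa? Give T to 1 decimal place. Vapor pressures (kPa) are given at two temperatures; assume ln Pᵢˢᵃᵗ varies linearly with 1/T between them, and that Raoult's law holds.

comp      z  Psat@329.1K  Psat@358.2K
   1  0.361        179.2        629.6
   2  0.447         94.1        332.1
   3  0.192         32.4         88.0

T = 349.0 K

Dew-point temperature: Σzᵢ·P/Pᵢˢᵃᵗ(T) = 1. Interpolate ln Pᵢˢᵃᵗ = aᵢ + bᵢ/T.
  T = 329.1 K: ΣzᵢP/Pᵢˢᵃᵗ = 2.2120
  T = 358.2 K: ΣzᵢP/Pᵢˢᵃᵗ = 0.7148
  T = 343.6 K: ΣzᵢP/Pᵢˢᵃᵗ = 1.2275
  T = 350.9 K: ΣzᵢP/Pᵢˢᵃᵗ = 0.9310
  T = 347.2 K: ΣzᵢP/Pᵢˢᵃᵗ = 1.0694
  T = 349.0 K: ΣzᵢP/Pᵢˢᵃᵗ = 0.9993
Interpolating between 347.2 K and 349.0 K gives T ≈ 349.0 K.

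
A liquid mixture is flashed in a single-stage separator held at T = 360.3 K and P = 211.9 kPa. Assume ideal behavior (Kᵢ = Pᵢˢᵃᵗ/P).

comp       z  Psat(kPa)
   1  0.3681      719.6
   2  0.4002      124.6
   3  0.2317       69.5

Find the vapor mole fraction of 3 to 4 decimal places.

Raoult's law: Kᵢ = Pᵢˢᵃᵗ/P = Pᵢˢᵃᵗ/211.9.
  K_1 = 719.6/211.9 = 3.395941, K_2 = 124.6/211.9 = 0.588013, K_3 = 69.5/211.9 = 0.327985
Rachford–Rice: g(V/F) = Σ zᵢ(Kᵢ−1)/(1+V/F(Kᵢ−1)) = 0.
Feasibility: ΣzᵢKᵢ = 1.5614, Σzᵢ/Kᵢ = 1.4954 — both > 1, two phases present.
Newton–Raphson from V/F = 0.5:
  V/F = 0.5000: g = -0.04090, g' = -0.7825 → V/F = 0.4477
  V/F = 0.4477: g = 0.00061, g' = -0.8081 → V/F = 0.4485
Converged at V/F = 0.4485.
Compositions from xᵢ = zᵢ/(1+V/F(Kᵢ−1)), yᵢ = Kᵢxᵢ:
  1: x = 0.1774, y = 0.6026
  2: x = 0.4909, y = 0.2887
  3: x = 0.3317, y = 0.1088

y_3 = 0.1088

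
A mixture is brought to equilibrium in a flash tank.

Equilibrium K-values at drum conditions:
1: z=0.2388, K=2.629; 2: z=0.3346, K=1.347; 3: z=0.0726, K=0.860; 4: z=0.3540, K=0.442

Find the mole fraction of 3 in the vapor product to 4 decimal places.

y_3 = 0.0678

Let ψ = V/F and solve Σ zᵢ(Kᵢ−1)/(1+ψ(Kᵢ−1)) = 0.
Feasibility: ΣzᵢKᵢ = 1.2974, Σzᵢ/Kᵢ = 1.2246 — both > 1, two phases present.
Newton iteration, ψ⁰ = 0.5:
  ψ = 0.5000: g = 0.02843, g' = -0.4354 → ψ = 0.5653
Converged at ψ = 0.5653.
Compositions from xᵢ = zᵢ/(1+ψ(Kᵢ−1)), yᵢ = Kᵢxᵢ:
  1: x = 0.1243, y = 0.3268
  2: x = 0.2797, y = 0.3768
  3: x = 0.0788, y = 0.0678
  4: x = 0.5171, y = 0.2286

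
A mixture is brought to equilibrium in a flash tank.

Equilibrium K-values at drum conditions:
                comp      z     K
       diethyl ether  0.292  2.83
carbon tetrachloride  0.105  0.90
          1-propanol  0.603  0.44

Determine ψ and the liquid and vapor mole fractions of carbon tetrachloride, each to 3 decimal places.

ψ = 0.200, x_carbon tetrachloride = 0.107, y_carbon tetrachloride = 0.096

Rachford–Rice: g(ψ) = Σ zᵢ(Kᵢ−1)/(1+ψ(Kᵢ−1)) = 0.
Check two-phase: ΣzᵢKᵢ = 1.186 > 1 and Σzᵢ/Kᵢ = 1.590 > 1, so g(0) = 0.186 > 0 and g(1) = -0.590 < 0.
Iterate (Newton) starting at ψ = 0.5:
  ψ = 0.500: g = -0.2010, g' = -0.633 → ψ = 0.182
  ψ = 0.182: g = 0.0140, g' = -0.786 → ψ = 0.200
Converged at ψ = 0.200.
Compositions from xᵢ = zᵢ/(1+ψ(Kᵢ−1)), yᵢ = Kᵢxᵢ:
  diethyl ether: x = 0.214, y = 0.605
  carbon tetrachloride: x = 0.107, y = 0.096
  1-propanol: x = 0.679, y = 0.299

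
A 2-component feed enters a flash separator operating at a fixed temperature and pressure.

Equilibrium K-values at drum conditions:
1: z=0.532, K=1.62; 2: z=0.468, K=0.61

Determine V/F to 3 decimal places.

Rachford–Rice: g(V/F) = Σ zᵢ(Kᵢ−1)/(1+V/F(Kᵢ−1)) = 0.
Feasibility: ΣzᵢKᵢ = 1.147, Σzᵢ/Kᵢ = 1.096 — both > 1, two phases present.
Binary case is linear: z₁(K₁−1)(1+V/F(K₂−1)) + z₂(K₂−1)(1+V/F(K₁−1)) = 0
⇒ V/F = [z₁(K₁−1)+z₂(K₂−1)] / [−(K₁−1)(K₂−1)] = 0.1473/0.2418 = 0.609

V/F = 0.609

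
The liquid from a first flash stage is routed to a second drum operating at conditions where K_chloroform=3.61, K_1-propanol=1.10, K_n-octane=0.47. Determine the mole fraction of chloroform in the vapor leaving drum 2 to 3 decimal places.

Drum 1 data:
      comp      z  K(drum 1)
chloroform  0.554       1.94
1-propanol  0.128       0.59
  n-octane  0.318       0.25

y_chloroform (drum 2) = 0.508

Drum 1:
Rachford–Rice: g(ψ₁) = Σ zᵢ(Kᵢ−1)/(1+ψ₁(Kᵢ−1)) = 0.
g(0) = ΣzᵢKᵢ − 1 = 0.230 and g(1) = 1 − Σzᵢ/Kᵢ = -0.775, so a root lies in (0, 1).
Newton–Raphson from ψ₁ = 0.5:
  ψ₁ = 0.500: g = -0.0934, g' = -0.718 → ψ₁ = 0.370
  ψ₁ = 0.370: g = -0.0056, g' = -0.642 → ψ₁ = 0.361
Converged at ψ₁ = 0.361.
Drum-1 compositions:
  chloroform: x = 0.414, y = 0.802
  1-propanol: x = 0.150, y = 0.089
  n-octane: x = 0.436, y = 0.109
Drum-2 feed = drum-1 liquid: z₂ = (0.4136, 0.1503, 0.4362).
Drum 2:
Iterate (Newton) starting at ψ₂ = 0.4:
  ψ₂ = 0.400: g = 0.2491, g' = -0.873 → ψ₂ = 0.685
  ψ₂ = 0.685: g = 0.0380, g' = -0.666 → ψ₂ = 0.743
Converged at ψ₂ = 0.743.
  chloroform: x = 0.141, y = 0.508
  1-propanol: x = 0.140, y = 0.154
  n-octane: x = 0.719, y = 0.338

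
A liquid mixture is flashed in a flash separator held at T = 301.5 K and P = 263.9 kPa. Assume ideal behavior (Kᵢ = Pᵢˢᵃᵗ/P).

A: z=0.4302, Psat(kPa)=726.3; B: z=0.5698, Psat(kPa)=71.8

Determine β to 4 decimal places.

β = 0.2658

Raoult's law: Kᵢ = Pᵢˢᵃᵗ/P = Pᵢˢᵃᵗ/263.9.
  K_A = 726.3/263.9 = 2.752179, K_B = 71.8/263.9 = 0.272073
Rachford–Rice: g(β) = Σ zᵢ(Kᵢ−1)/(1+β(Kᵢ−1)) = 0.
Check two-phase: ΣzᵢKᵢ = 1.3390 > 1 and Σzᵢ/Kᵢ = 2.2506 > 1, so g(0) = 0.3390 > 0 and g(1) = -1.2506 < 0.
Binary case is linear: z₁(K₁−1)(1+β(K₂−1)) + z₂(K₂−1)(1+β(K₁−1)) = 0
⇒ β = [z₁(K₁−1)+z₂(K₂−1)] / [−(K₁−1)(K₂−1)] = 0.33901/1.27546 = 0.2658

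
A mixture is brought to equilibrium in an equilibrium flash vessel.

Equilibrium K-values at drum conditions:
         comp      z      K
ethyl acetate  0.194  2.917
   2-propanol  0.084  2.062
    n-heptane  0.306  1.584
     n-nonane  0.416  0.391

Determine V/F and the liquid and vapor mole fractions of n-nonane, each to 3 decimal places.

Material balance + equilibrium reduce to Σ zᵢ(Kᵢ−1)/(1+V/F(Kᵢ−1)) = 0.
g(0) = ΣzᵢKᵢ − 1 = 0.386 and g(1) = 1 − Σzᵢ/Kᵢ = -0.364, so a root lies in (0, 1).
Newton–Raphson from V/F = 0.5:
  V/F = 0.500: g = 0.0222, g' = -0.608 → V/F = 0.537
  V/F = 0.537: g = -0.0001, g' = -0.613 → V/F = 0.536
Converged at V/F = 0.536.
Compositions from xᵢ = zᵢ/(1+V/F(Kᵢ−1)), yᵢ = Kᵢxᵢ:
  ethyl acetate: x = 0.096, y = 0.279
  2-propanol: x = 0.054, y = 0.110
  n-heptane: x = 0.233, y = 0.369
  n-nonane: x = 0.618, y = 0.242

V/F = 0.536, x_n-nonane = 0.618, y_n-nonane = 0.242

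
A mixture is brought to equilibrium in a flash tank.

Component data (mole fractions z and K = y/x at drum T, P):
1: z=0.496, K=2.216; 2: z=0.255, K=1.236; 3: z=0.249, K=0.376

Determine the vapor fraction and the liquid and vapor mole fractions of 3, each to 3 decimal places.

Material balance + equilibrium reduce to Σ zᵢ(Kᵢ−1)/(1+ψ(Kᵢ−1)) = 0.
g(0) = ΣzᵢKᵢ − 1 = 0.508 and g(1) = 1 − Σzᵢ/Kᵢ = -0.092, so a root lies in (0, 1).
Iterate (Newton) starting at ψ = 0.5:
  ψ = 0.500: g = 0.2031, g' = -0.500 → ψ = 0.906
  ψ = 0.906: g = -0.0211, g' = -0.689 → ψ = 0.876
  ψ = 0.876: g = -0.0006, g' = -0.653 → ψ = 0.875
Converged at ψ = 0.875.
Compositions from xᵢ = zᵢ/(1+ψ(Kᵢ−1)), yᵢ = Kᵢxᵢ:
  1: x = 0.240, y = 0.533
  2: x = 0.211, y = 0.261
  3: x = 0.548, y = 0.206

ψ = 0.875, x_3 = 0.548, y_3 = 0.206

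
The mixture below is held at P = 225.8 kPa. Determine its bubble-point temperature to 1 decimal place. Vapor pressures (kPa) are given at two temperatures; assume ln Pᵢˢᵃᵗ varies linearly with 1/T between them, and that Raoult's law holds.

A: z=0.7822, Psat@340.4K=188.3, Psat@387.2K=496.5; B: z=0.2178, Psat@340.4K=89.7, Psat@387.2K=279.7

T = 353.5 K

Bubble-point temperature: ΣzᵢPᵢˢᵃᵗ(T) = P. Interpolate ln Pᵢˢᵃᵗ = aᵢ + bᵢ/T.
  T = 340.4 K: ΣzᵢPᵢˢᵃᵗ = 166.82 kPa
  T = 387.2 K: ΣzᵢPᵢˢᵃᵗ = 449.28 kPa
  T = 363.8 K: ΣzᵢPᵢˢᵃᵗ = 282.53 kPa
  T = 352.1 K: ΣzᵢPᵢˢᵃᵗ = 218.99 kPa
  T = 358.0 K: ΣzᵢPᵢˢᵃᵗ = 249.52 kPa
  T = 355.1 K: ΣzᵢPᵢˢᵃᵗ = 234.14 kPa
  T = 353.6 K: ΣzᵢPᵢˢᵃᵗ = 226.47 kPa
Interpolating between 352.1 K and 353.6 K gives T ≈ 353.5 K.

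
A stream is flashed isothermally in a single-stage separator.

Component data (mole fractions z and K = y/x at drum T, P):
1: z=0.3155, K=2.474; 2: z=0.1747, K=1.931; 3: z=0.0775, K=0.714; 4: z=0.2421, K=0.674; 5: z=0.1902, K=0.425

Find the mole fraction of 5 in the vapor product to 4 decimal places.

Iterate (Newton) starting at β = 0.6:
  β = 0.6000: g = 0.05930, g' = -0.4510 → β = 0.7315
  β = 0.7315: g = 0.00010, g' = -0.4541 → β = 0.7317
Converged at β = 0.7317.
Compositions from xᵢ = zᵢ/(1+β(Kᵢ−1)), yᵢ = Kᵢxᵢ:
  1: x = 0.1518, y = 0.3755
  2: x = 0.1039, y = 0.2007
  3: x = 0.0980, y = 0.0700
  4: x = 0.3179, y = 0.2143
  5: x = 0.3283, y = 0.1395

y_5 = 0.1395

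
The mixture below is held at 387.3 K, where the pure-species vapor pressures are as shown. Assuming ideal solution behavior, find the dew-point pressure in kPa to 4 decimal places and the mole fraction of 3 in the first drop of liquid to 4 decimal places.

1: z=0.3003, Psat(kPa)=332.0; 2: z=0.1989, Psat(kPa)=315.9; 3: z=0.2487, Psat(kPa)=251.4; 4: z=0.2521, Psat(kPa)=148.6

Pdew = 236.9720 kPa, x_3 = 0.2344

At the dew point ψ → 1, so Σzᵢ/Kᵢ = 1 with Kᵢ = Pᵢˢᵃᵗ/P ⇒ 1/P = Σzᵢ/Pᵢˢᵃᵗ.
1/P = 0.3003/332.0 + 0.1989/315.9 + 0.2487/251.4 + 0.2521/148.6 = 0.0042199 ⇒ P = 236.9720 kPa
xᵢ = zᵢP/Pᵢˢᵃᵗ ⇒ x_3 = 0.2487·236.9720/251.4 = 0.2344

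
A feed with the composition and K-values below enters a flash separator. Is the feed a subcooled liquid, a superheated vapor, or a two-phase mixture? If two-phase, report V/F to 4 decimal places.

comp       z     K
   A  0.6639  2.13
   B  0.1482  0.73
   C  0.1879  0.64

ΣzᵢKᵢ = 1.6425; Σzᵢ/Kᵢ = 0.8083.
Since Σzᵢ/Kᵢ < 1 the mixture is above its dew point — single vapor phase.

superheated vapor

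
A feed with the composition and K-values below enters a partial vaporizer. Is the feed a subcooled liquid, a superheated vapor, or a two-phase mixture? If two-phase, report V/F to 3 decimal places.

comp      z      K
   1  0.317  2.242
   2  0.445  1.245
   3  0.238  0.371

two-phase, V/F = 0.775

ΣzᵢKᵢ = 1.353; Σzᵢ/Kᵢ = 1.140.
Both exceed 1, so a two-phase solution exists.
Let ψ = V/F and solve Σ zᵢ(Kᵢ−1)/(1+ψ(Kᵢ−1)) = 0.
Newton iteration, ψ⁰ = 0.33:
  ψ = 0.330: g = 0.1912, g' = -0.419 → ψ = 0.787
  ψ = 0.787: g = -0.0057, g' = -0.513 → ψ = 0.775
Converged at ψ = 0.775.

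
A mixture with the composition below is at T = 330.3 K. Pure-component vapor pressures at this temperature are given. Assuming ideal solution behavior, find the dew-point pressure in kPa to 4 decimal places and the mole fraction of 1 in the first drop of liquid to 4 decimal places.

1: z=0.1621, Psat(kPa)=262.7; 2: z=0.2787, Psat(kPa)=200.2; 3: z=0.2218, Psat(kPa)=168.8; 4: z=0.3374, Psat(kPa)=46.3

At the dew point ψ → 1, so Σzᵢ/Kᵢ = 1 with Kᵢ = Pᵢˢᵃᵗ/P ⇒ 1/P = Σzᵢ/Pᵢˢᵃᵗ.
1/P = 0.1621/262.7 + 0.2787/200.2 + 0.2218/168.8 + 0.3374/46.3 = 0.0106104 ⇒ P = 94.2472 kPa
xᵢ = zᵢP/Pᵢˢᵃᵗ ⇒ x_1 = 0.1621·94.2472/262.7 = 0.0582

Pdew = 94.2472 kPa, x_1 = 0.0582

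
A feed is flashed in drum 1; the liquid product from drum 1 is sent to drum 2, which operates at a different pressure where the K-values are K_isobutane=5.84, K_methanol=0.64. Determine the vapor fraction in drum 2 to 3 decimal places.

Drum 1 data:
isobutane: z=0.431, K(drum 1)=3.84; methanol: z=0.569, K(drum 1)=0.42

V/F (drum 2) = 0.300

Drum 1:
Binary case is linear: z₁(K₁−1)(1+ψ₁(K₂−1)) + z₂(K₂−1)(1+ψ₁(K₁−1)) = 0
⇒ ψ₁ = [z₁(K₁−1)+z₂(K₂−1)] / [−(K₁−1)(K₂−1)] = 0.8940/1.6472 = 0.543
Drum-1 compositions:
  isobutane: x = 0.170, y = 0.651
  methanol: x = 0.830, y = 0.349
Drum-2 feed = drum-1 liquid: z₂ = (0.1696, 0.8304).
Drum 2:
Iterate (Newton) starting at ψ₂ = 0.5:
  ψ₂ = 0.500: g = -0.1246, g' = -0.500 → ψ₂ = 0.251
  ψ₂ = 0.251: g = 0.0422, g' = -0.941 → ψ₂ = 0.296
  ψ₂ = 0.296: g = 0.0031, g' = -0.807 → ψ₂ = 0.299
  ψ₂ = 0.299: g = 0.0000, g' = -0.797 → ψ₂ = 0.300
Converged at ψ₂ = 0.300.
  isobutane: x = 0.069, y = 0.404
  methanol: x = 0.931, y = 0.596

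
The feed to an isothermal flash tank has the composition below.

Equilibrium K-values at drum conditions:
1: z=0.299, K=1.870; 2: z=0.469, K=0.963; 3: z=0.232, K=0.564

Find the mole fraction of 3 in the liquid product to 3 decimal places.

Newton iteration, β⁰ = 0.49:
  β = 0.490: g = 0.0361, g' = -0.183 → β = 0.687
  β = 0.687: g = 0.0006, g' = -0.179 → β = 0.690
Converged at β = 0.690.
Compositions from xᵢ = zᵢ/(1+β(Kᵢ−1)), yᵢ = Kᵢxᵢ:
  1: x = 0.187, y = 0.349
  2: x = 0.481, y = 0.463
  3: x = 0.332, y = 0.187

x_3 = 0.332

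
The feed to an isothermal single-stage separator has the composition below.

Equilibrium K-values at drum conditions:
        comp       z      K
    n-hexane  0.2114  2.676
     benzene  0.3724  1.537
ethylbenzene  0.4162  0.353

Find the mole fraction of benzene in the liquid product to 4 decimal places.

x_benzene = 0.3036

Let ψ = V/F and solve Σ zᵢ(Kᵢ−1)/(1+ψ(Kᵢ−1)) = 0.
g(0) = ΣzᵢKᵢ − 1 = 0.2850 and g(1) = 1 − Σzᵢ/Kᵢ = -0.5003, so a root lies in (0, 1).
Iterate (Newton) starting at ψ = 0.5:
  ψ = 0.5000: g = -0.04763, g' = -0.6232 → ψ = 0.4236
  ψ = 0.4236: g = -0.00081, g' = -0.6050 → ψ = 0.4222
Converged at ψ = 0.4222.
Compositions from xᵢ = zᵢ/(1+ψ(Kᵢ−1)), yᵢ = Kᵢxᵢ:
  n-hexane: x = 0.1238, y = 0.3313
  benzene: x = 0.3036, y = 0.4666
  ethylbenzene: x = 0.5726, y = 0.2021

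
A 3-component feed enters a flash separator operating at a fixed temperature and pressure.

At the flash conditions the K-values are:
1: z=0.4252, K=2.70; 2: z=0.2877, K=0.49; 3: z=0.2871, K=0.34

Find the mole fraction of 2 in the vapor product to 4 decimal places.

y_2 = 0.1755

Material balance + equilibrium reduce to Σ zᵢ(Kᵢ−1)/(1+V/F(Kᵢ−1)) = 0.
g(0) = ΣzᵢKᵢ − 1 = 0.3866 and g(1) = 1 − Σzᵢ/Kᵢ = -0.5890, so a root lies in (0, 1).
Iterate (Newton) starting at V/F = 0.62:
  V/F = 0.6200: g = -0.18339, g' = -0.8096 → V/F = 0.3935
  V/F = 0.3935: g = -0.00641, g' = -0.7865 → V/F = 0.3853
  V/F = 0.3853: g = 0.00001, g' = -0.7894 → V/F = 0.3854
Converged at V/F = 0.3854.
Compositions from xᵢ = zᵢ/(1+V/F(Kᵢ−1)), yᵢ = Kᵢxᵢ:
  1: x = 0.2569, y = 0.6936
  2: x = 0.3581, y = 0.1755
  3: x = 0.3850, y = 0.1309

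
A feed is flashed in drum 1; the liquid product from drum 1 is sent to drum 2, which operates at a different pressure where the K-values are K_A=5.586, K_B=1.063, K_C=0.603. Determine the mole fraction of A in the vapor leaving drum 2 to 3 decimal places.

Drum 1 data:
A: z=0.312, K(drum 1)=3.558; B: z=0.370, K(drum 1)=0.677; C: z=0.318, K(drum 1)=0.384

Drum 1:
Material balance + equilibrium reduce to Σ zᵢ(Kᵢ−1)/(1+ψ₁(Kᵢ−1)) = 0.
Check two-phase: ΣzᵢKᵢ = 1.483 > 1 and Σzᵢ/Kᵢ = 1.462 > 1, so g(0) = 0.483 > 0 and g(1) = -0.462 < 0.
Newton iteration, ψ₁⁰ = 0.47:
  ψ₁ = 0.470: g = -0.0542, g' = -0.714 → ψ₁ = 0.394
  ψ₁ = 0.394: g = 0.0019, g' = -0.767 → ψ₁ = 0.396
Converged at ψ₁ = 0.396.
Drum-1 compositions:
  A: x = 0.155, y = 0.551
  B: x = 0.424, y = 0.287
  C: x = 0.421, y = 0.162
Drum-2 feed = drum-1 liquid: z₂ = (0.1549, 0.4243, 0.4208).
Drum 2:
Newton iteration, ψ₂⁰ = 0.5:
  ψ₂ = 0.500: g = 0.0332, g' = -0.405 → ψ₂ = 0.582
  ψ₂ = 0.582: g = 0.0022, g' = -0.356 → ψ₂ = 0.588
Converged at ψ₂ = 0.588.
  A: x = 0.042, y = 0.234
  B: x = 0.409, y = 0.435
  C: x = 0.549, y = 0.331

y_A (drum 2) = 0.234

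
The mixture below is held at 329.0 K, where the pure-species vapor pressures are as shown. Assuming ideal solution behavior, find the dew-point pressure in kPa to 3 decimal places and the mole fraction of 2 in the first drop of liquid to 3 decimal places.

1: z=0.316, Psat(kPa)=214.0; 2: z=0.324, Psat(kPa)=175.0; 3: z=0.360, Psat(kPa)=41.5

At the dew point ψ → 1, so Σzᵢ/Kᵢ = 1 with Kᵢ = Pᵢˢᵃᵗ/P ⇒ 1/P = Σzᵢ/Pᵢˢᵃᵗ.
1/P = 0.316/214.0 + 0.324/175.0 + 0.360/41.5 = 0.012003 ⇒ P = 83.314 kPa
xᵢ = zᵢP/Pᵢˢᵃᵗ ⇒ x_2 = 0.324·83.314/175.0 = 0.154

Pdew = 83.314 kPa, x_2 = 0.154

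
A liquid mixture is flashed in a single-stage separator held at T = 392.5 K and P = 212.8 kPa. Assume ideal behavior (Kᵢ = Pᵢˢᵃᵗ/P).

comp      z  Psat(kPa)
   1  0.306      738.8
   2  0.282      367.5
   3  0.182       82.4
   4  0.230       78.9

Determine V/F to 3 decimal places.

Raoult's law: Kᵢ = Pᵢˢᵃᵗ/P = Pᵢˢᵃᵗ/212.8.
  K_1 = 738.8/212.8 = 3.47180, K_2 = 367.5/212.8 = 1.72697, K_3 = 82.4/212.8 = 0.38722, K_4 = 78.9/212.8 = 0.37077
Rachford–Rice: g(V/F) = Σ zᵢ(Kᵢ−1)/(1+V/F(Kᵢ−1)) = 0.
Feasibility: ΣzᵢKᵢ = 1.705, Σzᵢ/Kᵢ = 1.342 — both > 1, two phases present.
Newton–Raphson from V/F = 0.41:
  V/F = 0.410: g = 0.1896, g' = -0.837 → V/F = 0.637
  V/F = 0.637: g = 0.0098, g' = -0.789 → V/F = 0.649
Converged at V/F = 0.649.

V/F = 0.649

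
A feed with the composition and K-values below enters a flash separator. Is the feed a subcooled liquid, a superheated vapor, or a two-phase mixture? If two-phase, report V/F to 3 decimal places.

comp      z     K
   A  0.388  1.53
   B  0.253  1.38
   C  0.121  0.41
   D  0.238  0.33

ΣzᵢKᵢ = 1.071; Σzᵢ/Kᵢ = 1.453.
Both exceed 1, so a two-phase solution exists.
Material balance + equilibrium reduce to Σ zᵢ(Kᵢ−1)/(1+ψ(Kᵢ−1)) = 0.
Iterate (Newton) starting at ψ = 0.5:
  ψ = 0.500: g = -0.0977, g' = -0.420 → ψ = 0.268
  ψ = 0.268: g = -0.0117, g' = -0.332 → ψ = 0.232
Converged at ψ = 0.232.

two-phase, V/F = 0.232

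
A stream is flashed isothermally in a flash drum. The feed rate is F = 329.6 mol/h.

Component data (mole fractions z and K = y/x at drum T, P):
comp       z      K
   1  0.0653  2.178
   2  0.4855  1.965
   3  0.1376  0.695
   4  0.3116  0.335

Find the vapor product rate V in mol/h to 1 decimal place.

Rachford–Rice: g(β) = Σ zᵢ(Kᵢ−1)/(1+β(Kᵢ−1)) = 0.
Feasibility: ΣzᵢKᵢ = 1.2962, Σzᵢ/Kᵢ = 1.4052 — both > 1, two phases present.
Newton iteration, β⁰ = 0.67:
  β = 0.6700: g = -0.09895, g' = -0.6635 → β = 0.5209
  β = 0.5209: g = -0.00746, g' = -0.5757 → β = 0.5079
Converged at β = 0.5079.
Then V = β·F = 0.5079·329.6 = 167.4 mol/h and L = F − V = 162.2 mol/h.

V = 167.4 mol/h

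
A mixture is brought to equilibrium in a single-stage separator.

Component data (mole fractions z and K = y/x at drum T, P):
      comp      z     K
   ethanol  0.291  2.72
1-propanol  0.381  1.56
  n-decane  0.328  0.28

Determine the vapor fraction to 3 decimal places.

Rachford–Rice: g(ψ) = Σ zᵢ(Kᵢ−1)/(1+ψ(Kᵢ−1)) = 0.
Feasibility: ΣzᵢKᵢ = 1.478, Σzᵢ/Kᵢ = 1.523 — both > 1, two phases present.
Newton iteration, ψ⁰ = 0.5:
  ψ = 0.500: g = 0.0668, g' = -0.737 → ψ = 0.591
  ψ = 0.591: g = -0.0023, g' = -0.794 → ψ = 0.588
Converged at ψ = 0.588.

ψ = 0.588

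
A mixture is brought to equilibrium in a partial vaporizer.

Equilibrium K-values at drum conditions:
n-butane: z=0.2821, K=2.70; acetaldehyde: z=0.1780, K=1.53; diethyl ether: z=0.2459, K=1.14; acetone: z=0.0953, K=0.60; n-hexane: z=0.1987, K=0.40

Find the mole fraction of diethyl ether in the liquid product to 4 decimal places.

Rachford–Rice: g(β) = Σ zᵢ(Kᵢ−1)/(1+β(Kᵢ−1)) = 0.
Feasibility: ΣzᵢKᵢ = 1.4510, Σzᵢ/Kᵢ = 1.0921 — both > 1, two phases present.
Newton iteration, β⁰ = 0.5:
  β = 0.5000: g = 0.14801, g' = -0.4435 → β = 0.8338
  β = 0.8338: g = -0.00112, g' = -0.4882 → β = 0.8315
Converged at β = 0.8315.
Compositions from xᵢ = zᵢ/(1+β(Kᵢ−1)), yᵢ = Kᵢxᵢ:
  n-butane: x = 0.1169, y = 0.3156
  acetaldehyde: x = 0.1236, y = 0.1890
  diethyl ether: x = 0.2203, y = 0.2511
  acetone: x = 0.1428, y = 0.0857
  n-hexane: x = 0.3965, y = 0.1586

x_diethyl ether = 0.2203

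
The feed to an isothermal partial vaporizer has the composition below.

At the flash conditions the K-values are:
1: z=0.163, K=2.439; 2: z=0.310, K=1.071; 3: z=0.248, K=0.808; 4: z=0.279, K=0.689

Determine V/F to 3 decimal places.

V/F = 0.514

Rachford–Rice: g(V/F) = Σ zᵢ(Kᵢ−1)/(1+V/F(Kᵢ−1)) = 0.
Check two-phase: ΣzᵢKᵢ = 1.122 > 1 and Σzᵢ/Kᵢ = 1.068 > 1, so g(0) = 0.122 > 0 and g(1) = -0.068 < 0.
Iterate (Newton) starting at V/F = 0.5:
  V/F = 0.500: g = 0.0022, g' = -0.165 → V/F = 0.514
Converged at V/F = 0.514.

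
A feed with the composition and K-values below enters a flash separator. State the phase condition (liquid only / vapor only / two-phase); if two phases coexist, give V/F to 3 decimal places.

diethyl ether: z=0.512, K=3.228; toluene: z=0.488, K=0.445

two-phase, V/F = 0.703

ΣzᵢKᵢ = 1.870; Σzᵢ/Kᵢ = 1.255.
Both exceed 1, so a two-phase solution exists.
Material balance + equilibrium reduce to Σ zᵢ(Kᵢ−1)/(1+ψ(Kᵢ−1)) = 0.
Binary case is linear: z₁(K₁−1)(1+ψ(K₂−1)) + z₂(K₂−1)(1+ψ(K₁−1)) = 0
⇒ ψ = [z₁(K₁−1)+z₂(K₂−1)] / [−(K₁−1)(K₂−1)] = 0.8699/1.2365 = 0.703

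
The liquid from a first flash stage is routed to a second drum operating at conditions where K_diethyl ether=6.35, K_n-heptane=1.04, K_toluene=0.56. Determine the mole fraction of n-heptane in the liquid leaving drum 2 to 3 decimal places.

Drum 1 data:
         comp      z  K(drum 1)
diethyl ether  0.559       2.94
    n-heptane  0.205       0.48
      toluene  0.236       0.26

x_n-heptane (drum 2) = 0.297

Drum 1:
Rachford–Rice: g(ψ₁) = Σ zᵢ(Kᵢ−1)/(1+ψ₁(Kᵢ−1)) = 0.
Check two-phase: ΣzᵢKᵢ = 1.803 > 1 and Σzᵢ/Kᵢ = 1.525 > 1, so g(0) = 0.803 > 0 and g(1) = -0.525 < 0.
Newton–Raphson from ψ₁ = 0.51:
  ψ₁ = 0.510: g = 0.1195, g' = -0.968 → ψ₁ = 0.634
  ψ₁ = 0.634: g = -0.0012, g' = -1.005 → ψ₁ = 0.632
Converged at ψ₁ = 0.632.
Drum-1 compositions:
  diethyl ether: x = 0.251, y = 0.738
  n-heptane: x = 0.305, y = 0.147
  toluene: x = 0.444, y = 0.115
Drum-2 feed = drum-1 liquid: z₂ = (0.2510, 0.3054, 0.4435).
Drum 2:
Let ψ₂ = V/F and solve Σ zᵢ(Kᵢ−1)/(1+ψ₂(Kᵢ−1)) = 0.
Check two-phase: ΣzᵢKᵢ = 2.160 > 1 and Σzᵢ/Kᵢ = 1.125 > 1, so g(0) = 1.160 > 0 and g(1) = -0.125 < 0.
Iterate (Newton) starting at ψ₂ = 0.5:
  ψ₂ = 0.500: g = 0.1273, g' = -0.674 → ψ₂ = 0.689
  ψ₂ = 0.689: g = 0.0185, g' = -0.505 → ψ₂ = 0.726
Converged at ψ₂ = 0.726.
  diethyl ether: x = 0.051, y = 0.326
  n-heptane: x = 0.297, y = 0.309
  toluene: x = 0.652, y = 0.365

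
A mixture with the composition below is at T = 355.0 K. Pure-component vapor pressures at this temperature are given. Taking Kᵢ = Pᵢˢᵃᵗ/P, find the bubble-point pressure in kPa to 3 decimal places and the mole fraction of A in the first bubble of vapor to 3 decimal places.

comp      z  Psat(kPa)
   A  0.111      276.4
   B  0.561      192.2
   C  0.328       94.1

At the bubble point ψ → 0, so ΣzᵢKᵢ = 1 with Kᵢ = Pᵢˢᵃᵗ/P ⇒ P = ΣzᵢPᵢˢᵃᵗ.
P = 0.111·276.4 + 0.561·192.2 + 0.328·94.1 = 169.369 kPa
yᵢ = zᵢPᵢˢᵃᵗ/P ⇒ y_A = 0.111·276.4/169.369 = 0.181

Pbub = 169.369 kPa, y_A = 0.181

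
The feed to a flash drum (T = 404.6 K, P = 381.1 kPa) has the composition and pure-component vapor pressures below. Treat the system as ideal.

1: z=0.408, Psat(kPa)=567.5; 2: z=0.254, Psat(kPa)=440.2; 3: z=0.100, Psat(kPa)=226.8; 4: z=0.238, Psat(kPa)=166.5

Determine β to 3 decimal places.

β = 0.320

Raoult's law: Kᵢ = Pᵢˢᵃᵗ/P = Pᵢˢᵃᵗ/381.1.
  K_1 = 567.5/381.1 = 1.48911, K_2 = 440.2/381.1 = 1.15508, K_3 = 226.8/381.1 = 0.59512, K_4 = 166.5/381.1 = 0.43689
Rachford–Rice: g(β) = Σ zᵢ(Kᵢ−1)/(1+β(Kᵢ−1)) = 0.
Check two-phase: ΣzᵢKᵢ = 1.064 > 1 and Σzᵢ/Kᵢ = 1.207 > 1, so g(0) = 0.064 > 0 and g(1) = -0.207 < 0.
Newton iteration, β⁰ = 0.63:
  β = 0.630: g = -0.0736, g' = -0.273 → β = 0.360
  β = 0.360: g = -0.0086, g' = -0.217 → β = 0.321
  β = 0.321: g = -0.0001, g' = -0.213 → β = 0.320
Converged at β = 0.320.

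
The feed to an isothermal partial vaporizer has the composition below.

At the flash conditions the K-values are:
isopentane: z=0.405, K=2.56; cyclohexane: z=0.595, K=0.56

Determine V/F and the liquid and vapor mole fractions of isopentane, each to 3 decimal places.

Material balance + equilibrium reduce to Σ zᵢ(Kᵢ−1)/(1+V/F(Kᵢ−1)) = 0.
g(0) = ΣzᵢKᵢ − 1 = 0.370 and g(1) = 1 − Σzᵢ/Kᵢ = -0.221, so a root lies in (0, 1).
Iterate (Newton) starting at V/F = 0.5:
  V/F = 0.500: g = 0.0193, g' = -0.500 → V/F = 0.539
Converged at V/F = 0.539.
Compositions from xᵢ = zᵢ/(1+V/F(Kᵢ−1)), yᵢ = Kᵢxᵢ:
  isopentane: x = 0.220, y = 0.563
  cyclohexane: x = 0.780, y = 0.437

V/F = 0.539, x_isopentane = 0.220, y_isopentane = 0.563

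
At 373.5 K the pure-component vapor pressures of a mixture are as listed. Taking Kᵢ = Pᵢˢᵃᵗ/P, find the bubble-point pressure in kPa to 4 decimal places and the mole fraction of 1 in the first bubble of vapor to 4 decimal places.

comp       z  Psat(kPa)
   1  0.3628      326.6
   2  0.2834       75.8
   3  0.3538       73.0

At the bubble point ψ → 0, so ΣzᵢKᵢ = 1 with Kᵢ = Pᵢˢᵃᵗ/P ⇒ P = ΣzᵢPᵢˢᵃᵗ.
P = 0.3628·326.6 + 0.2834·75.8 + 0.3538·73.0 = 165.7996 kPa
yᵢ = zᵢPᵢˢᵃᵗ/P ⇒ y_1 = 0.3628·326.6/165.7996 = 0.7147

Pbub = 165.7996 kPa, y_1 = 0.7147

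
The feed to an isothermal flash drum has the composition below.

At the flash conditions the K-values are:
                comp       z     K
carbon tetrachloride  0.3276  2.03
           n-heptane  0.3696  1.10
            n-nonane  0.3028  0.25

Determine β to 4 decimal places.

Rachford–Rice: g(β) = Σ zᵢ(Kᵢ−1)/(1+β(Kᵢ−1)) = 0.
Check two-phase: ΣzᵢKᵢ = 1.1473 > 1 and Σzᵢ/Kᵢ = 1.7086 > 1, so g(0) = 0.1473 > 0 and g(1) = -0.7086 < 0.
Newton–Raphson from β = 0.32:
  β = 0.3200: g = -0.00922, g' = -0.4950 → β = 0.3014
  β = 0.3014: g = -0.00005, g' = -0.4902 → β = 0.3013
Converged at β = 0.3013.

β = 0.3013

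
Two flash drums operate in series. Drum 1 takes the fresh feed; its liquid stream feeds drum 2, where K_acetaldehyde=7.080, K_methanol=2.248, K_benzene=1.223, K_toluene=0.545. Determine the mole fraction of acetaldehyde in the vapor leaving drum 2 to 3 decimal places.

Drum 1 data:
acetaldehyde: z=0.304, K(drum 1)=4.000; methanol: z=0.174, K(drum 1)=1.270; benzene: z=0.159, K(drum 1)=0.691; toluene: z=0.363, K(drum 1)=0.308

y_acetaldehyde (drum 2) = 0.204

Drum 1:
Iterate (Newton) starting at ψ₁ = 0.5:
  ψ₁ = 0.500: g = -0.0360, g' = -0.875 → ψ₁ = 0.459
Converged at ψ₁ = 0.459.
Drum-1 compositions:
  acetaldehyde: x = 0.128, y = 0.511
  methanol: x = 0.155, y = 0.197
  benzene: x = 0.185, y = 0.128
  toluene: x = 0.532, y = 0.164
Drum-2 feed = drum-1 liquid: z₂ = (0.1279, 0.1548, 0.1853, 0.5320).
Drum 2:
Let ψ₂ = V/F and solve Σ zᵢ(Kᵢ−1)/(1+ψ₂(Kᵢ−1)) = 0.
g(0) = ΣzᵢKᵢ − 1 = 0.770 and g(1) = 1 − Σzᵢ/Kᵢ = -0.215, so a root lies in (0, 1).
Newton iteration, ψ₂⁰ = 0.5:
  ψ₂ = 0.500: g = 0.0352, g' = -0.573 → ψ₂ = 0.561
  ψ₂ = 0.561: g = 0.0013, g' = -0.532 → ψ₂ = 0.564
Converged at ψ₂ = 0.564.
  acetaldehyde: x = 0.029, y = 0.204
  methanol: x = 0.091, y = 0.204
  benzene: x = 0.165, y = 0.201
  toluene: x = 0.716, y = 0.390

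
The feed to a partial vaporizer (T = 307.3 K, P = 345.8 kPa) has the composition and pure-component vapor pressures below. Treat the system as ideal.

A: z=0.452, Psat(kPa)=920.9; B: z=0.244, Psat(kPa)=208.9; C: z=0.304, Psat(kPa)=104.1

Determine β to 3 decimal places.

β = 0.453

Raoult's law: Kᵢ = Pᵢˢᵃᵗ/P = Pᵢˢᵃᵗ/345.8.
  K_A = 920.9/345.8 = 2.66310, K_B = 208.9/345.8 = 0.60411, K_C = 104.1/345.8 = 0.30104
Rachford–Rice: g(β) = Σ zᵢ(Kᵢ−1)/(1+β(Kᵢ−1)) = 0.
Check two-phase: ΣzᵢKᵢ = 1.443 > 1 and Σzᵢ/Kᵢ = 1.583 > 1, so g(0) = 0.443 > 0 and g(1) = -0.583 < 0.
Newton iteration, β⁰ = 0.5:
  β = 0.500: g = -0.0366, g' = -0.783 → β = 0.453
Converged at β = 0.453.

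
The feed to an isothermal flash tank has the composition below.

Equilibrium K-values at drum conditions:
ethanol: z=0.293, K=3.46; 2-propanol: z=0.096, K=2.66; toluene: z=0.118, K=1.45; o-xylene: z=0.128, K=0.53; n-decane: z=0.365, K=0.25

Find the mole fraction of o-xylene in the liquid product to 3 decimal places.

Iterate (Newton) starting at ψ = 0.33:
  ψ = 0.330: g = 0.1120, g' = -1.071 → ψ = 0.435
  ψ = 0.435: g = 0.0036, g' = -1.017 → ψ = 0.438
Converged at ψ = 0.438.
Compositions from xᵢ = zᵢ/(1+ψ(Kᵢ−1)), yᵢ = Kᵢxᵢ:
  ethanol: x = 0.141, y = 0.488
  2-propanol: x = 0.056, y = 0.148
  toluene: x = 0.099, y = 0.143
  o-xylene: x = 0.161, y = 0.085
  n-decane: x = 0.544, y = 0.136

x_o-xylene = 0.161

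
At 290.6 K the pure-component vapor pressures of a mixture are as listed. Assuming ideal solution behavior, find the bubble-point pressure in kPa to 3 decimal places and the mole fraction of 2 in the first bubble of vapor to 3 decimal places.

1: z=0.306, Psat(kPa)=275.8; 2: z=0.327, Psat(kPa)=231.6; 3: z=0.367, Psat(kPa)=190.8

At the bubble point ψ → 0, so ΣzᵢKᵢ = 1 with Kᵢ = Pᵢˢᵃᵗ/P ⇒ P = ΣzᵢPᵢˢᵃᵗ.
P = 0.306·275.8 + 0.327·231.6 + 0.367·190.8 = 230.152 kPa
yᵢ = zᵢPᵢˢᵃᵗ/P ⇒ y_2 = 0.327·231.6/230.152 = 0.329

Pbub = 230.152 kPa, y_2 = 0.329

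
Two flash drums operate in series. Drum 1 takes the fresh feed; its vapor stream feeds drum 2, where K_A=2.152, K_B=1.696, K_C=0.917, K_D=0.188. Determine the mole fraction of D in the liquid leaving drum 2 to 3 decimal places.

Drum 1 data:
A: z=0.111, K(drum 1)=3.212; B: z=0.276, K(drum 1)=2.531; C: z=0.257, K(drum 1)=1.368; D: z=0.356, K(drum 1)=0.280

Drum 1:
Let ψ₁ = V/F and solve Σ zᵢ(Kᵢ−1)/(1+ψ₁(Kᵢ−1)) = 0.
g(0) = ΣzᵢKᵢ − 1 = 0.506 and g(1) = 1 − Σzᵢ/Kᵢ = -0.603, so a root lies in (0, 1).
Iterate (Newton) starting at ψ₁ = 0.65:
  ψ₁ = 0.650: g = -0.0930, g' = -0.929 → ψ₁ = 0.550
  ψ₁ = 0.550: g = -0.0055, g' = -0.831 → ψ₁ = 0.543
Converged at ψ₁ = 0.543.
Drum-1 compositions:
  A: x = 0.050, y = 0.162
  B: x = 0.151, y = 0.381
  C: x = 0.214, y = 0.293
  D: x = 0.585, y = 0.164
Drum-2 feed = drum-1 vapor: z₂ = (0.1619, 0.3813, 0.2930, 0.1637).
Drum 2:
Newton–Raphson from ψ₂ = 0.5:
  ψ₂ = 0.500: g = 0.0661, g' = -0.496 → ψ₂ = 0.633
  ψ₂ = 0.633: g = -0.0072, g' = -0.620 → ψ₂ = 0.622
  ψ₂ = 0.622: g = -0.0001, g' = -0.605 → ψ₂ = 0.621
Converged at ψ₂ = 0.621.
  A: x = 0.094, y = 0.203
  B: x = 0.266, y = 0.451
  C: x = 0.309, y = 0.283
  D: x = 0.330, y = 0.062

x_D (drum 2) = 0.330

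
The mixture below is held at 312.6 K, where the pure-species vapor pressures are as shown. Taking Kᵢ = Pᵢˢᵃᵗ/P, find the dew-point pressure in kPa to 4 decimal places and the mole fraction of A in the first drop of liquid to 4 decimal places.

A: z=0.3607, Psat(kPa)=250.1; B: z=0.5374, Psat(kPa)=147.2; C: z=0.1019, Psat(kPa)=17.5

At the dew point ψ → 1, so Σzᵢ/Kᵢ = 1 with Kᵢ = Pᵢˢᵃᵗ/P ⇒ 1/P = Σzᵢ/Pᵢˢᵃᵗ.
1/P = 0.3607/250.1 + 0.5374/147.2 + 0.1019/17.5 = 0.0109159 ⇒ P = 91.6095 kPa
xᵢ = zᵢP/Pᵢˢᵃᵗ ⇒ x_A = 0.3607·91.6095/250.1 = 0.1321

Pdew = 91.6095 kPa, x_A = 0.1321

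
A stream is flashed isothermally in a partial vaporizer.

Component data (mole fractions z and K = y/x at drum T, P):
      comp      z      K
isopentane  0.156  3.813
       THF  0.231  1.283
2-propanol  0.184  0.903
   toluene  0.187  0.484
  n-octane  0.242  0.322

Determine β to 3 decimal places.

β = 0.238

Let β = V/F and solve Σ zᵢ(Kᵢ−1)/(1+β(Kᵢ−1)) = 0.
g(0) = ΣzᵢKᵢ − 1 = 0.226 and g(1) = 1 − Σzᵢ/Kᵢ = -0.563, so a root lies in (0, 1).
Newton iteration, β⁰ = 0.36:
  β = 0.360: g = -0.0767, g' = -0.592 → β = 0.230
  β = 0.230: g = 0.0054, g' = -0.693 → β = 0.238
Converged at β = 0.238.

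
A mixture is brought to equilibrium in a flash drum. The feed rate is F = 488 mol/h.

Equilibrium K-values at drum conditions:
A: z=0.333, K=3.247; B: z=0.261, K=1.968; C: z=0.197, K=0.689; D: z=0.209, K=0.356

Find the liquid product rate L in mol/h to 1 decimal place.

L = 63.3 mol/h

Rachford–Rice: g(ψ) = Σ zᵢ(Kᵢ−1)/(1+ψ(Kᵢ−1)) = 0.
Check two-phase: ΣzᵢKᵢ = 1.805 > 1 and Σzᵢ/Kᵢ = 1.108 > 1, so g(0) = 0.805 > 0 and g(1) = -0.108 < 0.
Newton–Raphson from ψ = 0.58:
  ψ = 0.580: g = 0.1971, g' = -0.666 → ψ = 0.876
  ψ = 0.876: g = -0.0040, g' = -0.754 → ψ = 0.870
Converged at ψ = 0.870.
Then V = ψ·F = 0.8704·488 = 424.7 mol/h and L = F − V = 63.3 mol/h.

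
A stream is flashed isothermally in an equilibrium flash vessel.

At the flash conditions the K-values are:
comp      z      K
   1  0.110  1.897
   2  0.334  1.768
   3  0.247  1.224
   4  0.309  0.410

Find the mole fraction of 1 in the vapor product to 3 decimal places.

y_1 = 0.134

Iterate (Newton) starting at β = 0.59:
  β = 0.590: g = 0.0103, g' = -0.394 → β = 0.616
Converged at β = 0.616.
Compositions from xᵢ = zᵢ/(1+β(Kᵢ−1)), yᵢ = Kᵢxᵢ:
  1: x = 0.071, y = 0.134
  2: x = 0.227, y = 0.401
  3: x = 0.217, y = 0.266
  4: x = 0.485, y = 0.199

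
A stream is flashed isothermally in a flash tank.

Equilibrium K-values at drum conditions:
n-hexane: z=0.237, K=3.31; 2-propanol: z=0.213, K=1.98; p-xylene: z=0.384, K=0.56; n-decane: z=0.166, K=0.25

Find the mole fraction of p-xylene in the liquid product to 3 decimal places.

Rachford–Rice: g(ψ) = Σ zᵢ(Kᵢ−1)/(1+ψ(Kᵢ−1)) = 0.
g(0) = ΣzᵢKᵢ − 1 = 0.463 and g(1) = 1 − Σzᵢ/Kᵢ = -0.529, so a root lies in (0, 1).
Newton iteration, ψ⁰ = 0.5:
  ψ = 0.500: g = -0.0217, g' = -0.726 → ψ = 0.470
Converged at ψ = 0.470.
Compositions from xᵢ = zᵢ/(1+ψ(Kᵢ−1)), yᵢ = Kᵢxᵢ:
  n-hexane: x = 0.114, y = 0.376
  2-propanol: x = 0.146, y = 0.289
  p-xylene: x = 0.484, y = 0.271
  n-decane: x = 0.256, y = 0.064

x_p-xylene = 0.484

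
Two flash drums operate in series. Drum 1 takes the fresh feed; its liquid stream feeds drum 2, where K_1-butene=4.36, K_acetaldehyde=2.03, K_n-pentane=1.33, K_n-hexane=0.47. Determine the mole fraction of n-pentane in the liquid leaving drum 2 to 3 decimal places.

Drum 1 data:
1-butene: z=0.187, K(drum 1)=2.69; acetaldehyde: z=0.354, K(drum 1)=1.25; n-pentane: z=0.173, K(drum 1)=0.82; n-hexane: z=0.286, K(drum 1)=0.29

x_n-pentane (drum 2) = 0.144

Drum 1:
Let ψ₁ = V/F and solve Σ zᵢ(Kᵢ−1)/(1+ψ₁(Kᵢ−1)) = 0.
Check two-phase: ΣzᵢKᵢ = 1.170 > 1 and Σzᵢ/Kᵢ = 1.550 > 1, so g(0) = 0.170 > 0 and g(1) = -0.550 < 0.
Iterate (Newton) starting at ψ₁ = 0.5:
  ψ₁ = 0.500: g = -0.0991, g' = -0.528 → ψ₁ = 0.312
  ψ₁ = 0.312: g = -0.0049, g' = -0.492 → ψ₁ = 0.302
Converged at ψ₁ = 0.302.
Drum-1 compositions:
  1-butene: x = 0.124, y = 0.333
  acetaldehyde: x = 0.329, y = 0.411
  n-pentane: x = 0.183, y = 0.150
  n-hexane: x = 0.364, y = 0.106
Drum-2 feed = drum-1 liquid: z₂ = (0.1238, 0.3291, 0.1830, 0.3641).
Drum 2:
Material balance + equilibrium reduce to Σ zᵢ(Kᵢ−1)/(1+ψ₂(Kᵢ−1)) = 0.
Feasibility: ΣzᵢKᵢ = 1.622, Σzᵢ/Kᵢ = 1.103 — both > 1, two phases present.
Newton–Raphson from ψ₂ = 0.65:
  ψ₂ = 0.650: g = 0.0890, g' = -0.515 → ψ₂ = 0.823
  ψ₂ = 0.823: g = -0.0008, g' = -0.535 → ψ₂ = 0.821
Converged at ψ₂ = 0.821.
  1-butene: x = 0.033, y = 0.144
  acetaldehyde: x = 0.178, y = 0.362
  n-pentane: x = 0.144, y = 0.191
  n-hexane: x = 0.645, y = 0.303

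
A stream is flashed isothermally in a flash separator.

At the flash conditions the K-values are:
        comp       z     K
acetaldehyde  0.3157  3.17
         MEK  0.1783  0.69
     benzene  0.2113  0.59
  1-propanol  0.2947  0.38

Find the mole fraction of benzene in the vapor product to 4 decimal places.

Material balance + equilibrium reduce to Σ zᵢ(Kᵢ−1)/(1+V/F(Kᵢ−1)) = 0.
Feasibility: ΣzᵢKᵢ = 1.3604, Σzᵢ/Kᵢ = 1.4917 — both > 1, two phases present.
Newton–Raphson from V/F = 0.5:
  V/F = 0.5000: g = -0.11062, g' = -0.6601 → V/F = 0.3324
  V/F = 0.3324: g = 0.00591, g' = -0.7504 → V/F = 0.3403
Converged at V/F = 0.3403.
Compositions from xᵢ = zᵢ/(1+V/F(Kᵢ−1)), yᵢ = Kᵢxᵢ:
  acetaldehyde: x = 0.1816, y = 0.5756
  MEK: x = 0.1993, y = 0.1375
  benzene: x = 0.2456, y = 0.1449
  1-propanol: x = 0.3735, y = 0.1419

y_benzene = 0.1449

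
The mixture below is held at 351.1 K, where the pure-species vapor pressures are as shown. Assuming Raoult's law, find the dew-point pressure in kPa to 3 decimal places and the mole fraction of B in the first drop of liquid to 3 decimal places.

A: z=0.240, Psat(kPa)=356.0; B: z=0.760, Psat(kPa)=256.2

At the dew point ψ → 1, so Σzᵢ/Kᵢ = 1 with Kᵢ = Pᵢˢᵃᵗ/P ⇒ 1/P = Σzᵢ/Pᵢˢᵃᵗ.
1/P = 0.240/356.0 + 0.760/256.2 = 0.003641 ⇒ P = 274.681 kPa
xᵢ = zᵢP/Pᵢˢᵃᵗ ⇒ x_B = 0.760·274.681/256.2 = 0.815

Pdew = 274.681 kPa, x_B = 0.815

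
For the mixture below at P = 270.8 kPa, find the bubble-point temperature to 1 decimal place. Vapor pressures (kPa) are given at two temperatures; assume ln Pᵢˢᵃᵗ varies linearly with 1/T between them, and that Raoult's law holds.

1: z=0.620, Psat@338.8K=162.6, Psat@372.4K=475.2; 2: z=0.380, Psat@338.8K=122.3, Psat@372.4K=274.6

T = 358.6 K

Bubble-point temperature: ΣzᵢPᵢˢᵃᵗ(T) = P. Interpolate ln Pᵢˢᵃᵗ = aᵢ + bᵢ/T.
  T = 338.8 K: ΣzᵢPᵢˢᵃᵗ = 147.29 kPa
  T = 372.4 K: ΣzᵢPᵢˢᵃᵗ = 398.97 kPa
  T = 355.6 K: ΣzᵢPᵢˢᵃᵗ = 247.74 kPa
  T = 364.0 K: ΣzᵢPᵢˢᵃᵗ = 316.00 kPa
  T = 359.8 K: ΣzᵢPᵢˢᵃᵗ = 280.17 kPa
  T = 357.7 K: ΣzᵢPᵢˢᵃᵗ = 263.55 kPa
Interpolating between 357.7 K and 359.8 K gives T ≈ 358.6 K.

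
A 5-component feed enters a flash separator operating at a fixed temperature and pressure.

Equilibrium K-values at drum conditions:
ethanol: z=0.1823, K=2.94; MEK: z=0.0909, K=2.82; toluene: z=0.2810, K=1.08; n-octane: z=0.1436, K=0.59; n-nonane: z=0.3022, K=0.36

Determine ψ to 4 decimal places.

Iterate (Newton) starting at ψ = 0.5:
  ψ = 0.5000: g = -0.07073, g' = -0.5669 → ψ = 0.3752
  ψ = 0.3752: g = 0.00068, g' = -0.5859 → ψ = 0.3764
Converged at ψ = 0.3764.

ψ = 0.3764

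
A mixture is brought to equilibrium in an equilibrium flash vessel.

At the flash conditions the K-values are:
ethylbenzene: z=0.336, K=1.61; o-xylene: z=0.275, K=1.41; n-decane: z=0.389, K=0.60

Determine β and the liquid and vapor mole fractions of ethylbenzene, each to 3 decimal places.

Let β = V/F and solve Σ zᵢ(Kᵢ−1)/(1+β(Kᵢ−1)) = 0.
Check two-phase: ΣzᵢKᵢ = 1.162 > 1 and Σzᵢ/Kᵢ = 1.052 > 1, so g(0) = 0.162 > 0 and g(1) = -0.052 < 0.
Newton–Raphson from β = 0.5:
  β = 0.500: g = 0.0561, g' = -0.203 → β = 0.777
  β = 0.777: g = -0.0012, g' = -0.215 → β = 0.771
Converged at β = 0.771.
Compositions from xᵢ = zᵢ/(1+β(Kᵢ−1)), yᵢ = Kᵢxᵢ:
  ethylbenzene: x = 0.228, y = 0.368
  o-xylene: x = 0.209, y = 0.295
  n-decane: x = 0.563, y = 0.338

β = 0.771, x_ethylbenzene = 0.228, y_ethylbenzene = 0.368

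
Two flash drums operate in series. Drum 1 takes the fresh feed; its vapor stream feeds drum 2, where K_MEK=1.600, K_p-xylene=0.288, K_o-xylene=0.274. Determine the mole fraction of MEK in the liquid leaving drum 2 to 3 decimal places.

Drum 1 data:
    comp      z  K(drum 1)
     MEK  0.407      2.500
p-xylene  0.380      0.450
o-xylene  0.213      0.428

Drum 1:
Material balance + equilibrium reduce to Σ zᵢ(Kᵢ−1)/(1+ψ₁(Kᵢ−1)) = 0.
g(0) = ΣzᵢKᵢ − 1 = 0.280 and g(1) = 1 − Σzᵢ/Kᵢ = -0.505, so a root lies in (0, 1).
Newton–Raphson from ψ₁ = 0.4:
  ψ₁ = 0.400: g = -0.0444, g' = -0.664 → ψ₁ = 0.333
  ψ₁ = 0.333: g = 0.0007, g' = -0.686 → ψ₁ = 0.334
Converged at ψ₁ = 0.334.
Drum-1 compositions:
  MEK: x = 0.271, y = 0.678
  p-xylene: x = 0.466, y = 0.209
  o-xylene: x = 0.263, y = 0.113
Drum-2 feed = drum-1 vapor: z₂ = (0.6778, 0.2095, 0.1127).
Drum 2:
Material balance + equilibrium reduce to Σ zᵢ(Kᵢ−1)/(1+ψ₂(Kᵢ−1)) = 0.
g(0) = ΣzᵢKᵢ − 1 = 0.176 and g(1) = 1 − Σzᵢ/Kᵢ = -0.562, so a root lies in (0, 1).
Newton–Raphson from ψ₂ = 0.65:
  ψ₂ = 0.650: g = -0.1400, g' = -0.707 → ψ₂ = 0.452
  ψ₂ = 0.452: g = -0.0218, g' = -0.514 → ψ₂ = 0.410
  ψ₂ = 0.410: g = -0.0005, g' = -0.489 → ψ₂ = 0.408
Converged at ψ₂ = 0.408.
  MEK: x = 0.544, y = 0.871
  p-xylene: x = 0.295, y = 0.085
  o-xylene: x = 0.160, y = 0.044

x_MEK (drum 2) = 0.544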